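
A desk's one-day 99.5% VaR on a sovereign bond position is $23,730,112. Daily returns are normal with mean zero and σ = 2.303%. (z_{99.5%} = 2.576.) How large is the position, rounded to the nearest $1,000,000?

$400,000,000

VaR as a fraction of value: z·σ = 2.576 × 2.303% = 5.93253%.
Position = $23,730,112 / 0.0593253 = $400,000,000.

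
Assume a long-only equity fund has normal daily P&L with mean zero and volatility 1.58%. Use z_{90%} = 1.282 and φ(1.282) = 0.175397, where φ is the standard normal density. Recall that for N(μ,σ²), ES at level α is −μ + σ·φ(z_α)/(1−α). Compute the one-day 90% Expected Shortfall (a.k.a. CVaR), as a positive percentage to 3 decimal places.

2.771%

Tail multiplier: φ(z)/(1−α) = 0.175397 / 0.1 = 1.754.
ES = 1.58% × 1.754 = 2.771%.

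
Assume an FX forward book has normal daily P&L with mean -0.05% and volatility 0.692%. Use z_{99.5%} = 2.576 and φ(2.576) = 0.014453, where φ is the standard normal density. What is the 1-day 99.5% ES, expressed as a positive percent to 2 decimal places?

2.05%

Tail multiplier: φ(z)/(1−α) = 0.014453 / 0.005 = 2.891.
ES = −(-0.05%) + 0.692% × 2.891 = 2.051%.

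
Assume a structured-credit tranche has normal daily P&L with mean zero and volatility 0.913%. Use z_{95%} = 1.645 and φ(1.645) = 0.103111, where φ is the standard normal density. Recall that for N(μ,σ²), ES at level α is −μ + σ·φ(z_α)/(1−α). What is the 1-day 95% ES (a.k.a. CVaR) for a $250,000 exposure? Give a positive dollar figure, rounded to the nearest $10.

Tail multiplier: φ(z)/(1−α) = 0.103111 / 0.05 = 2.062.
ES = 0.913% × 2.062 = 1.883%.
On $250,000: 0.01883 × $250,000 = $4,708.

$4,710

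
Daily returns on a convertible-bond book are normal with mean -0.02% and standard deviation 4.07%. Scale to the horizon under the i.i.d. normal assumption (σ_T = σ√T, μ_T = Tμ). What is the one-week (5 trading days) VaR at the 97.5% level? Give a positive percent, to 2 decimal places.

17.94%

At 97.5%, z = 1.960.
σ_{5d} = 4.07% × √5 = 9.101%; μ_{5d} = 5 × -0.02% = -0.100%.
VaR = −(-0.100%) + 1.960 × 9.101% = 17.938%.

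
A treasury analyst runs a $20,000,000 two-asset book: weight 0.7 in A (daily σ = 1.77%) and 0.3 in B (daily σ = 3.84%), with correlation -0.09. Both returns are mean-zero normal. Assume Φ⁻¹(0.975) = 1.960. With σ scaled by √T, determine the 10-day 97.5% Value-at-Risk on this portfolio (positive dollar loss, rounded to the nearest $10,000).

$2,000,000

σ_p = √(0.7²·1.77² + 0.3²·3.84² + 2·-0.09·0.7·0.3·1.77·3.84) = 1.614%.
σ_{10d} = 1.614% × √10 = 5.104%.
VaR = 1.960 × 5.104% = 10.004%; on $20,000,000 that is $2,000,800.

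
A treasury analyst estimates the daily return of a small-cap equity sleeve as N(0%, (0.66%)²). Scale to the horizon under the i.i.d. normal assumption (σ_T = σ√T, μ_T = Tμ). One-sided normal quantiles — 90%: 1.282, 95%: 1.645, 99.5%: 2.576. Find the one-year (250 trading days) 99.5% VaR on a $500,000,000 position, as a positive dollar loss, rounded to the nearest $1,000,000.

σ_{250d} = 0.66% × √250 = 10.436%.
VaR = 2.576 × 10.436% = 26.883%.
On $500,000,000: 0.26883 × $500,000,000 = $134,415,000.

$134,000,000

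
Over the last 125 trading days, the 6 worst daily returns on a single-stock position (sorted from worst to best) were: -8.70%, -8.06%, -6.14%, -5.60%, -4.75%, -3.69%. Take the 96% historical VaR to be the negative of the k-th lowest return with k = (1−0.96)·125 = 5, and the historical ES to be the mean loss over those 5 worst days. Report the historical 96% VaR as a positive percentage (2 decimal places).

k = 5; the 5th lowest return is -4.75%, so VaR = 4.75%.

4.75%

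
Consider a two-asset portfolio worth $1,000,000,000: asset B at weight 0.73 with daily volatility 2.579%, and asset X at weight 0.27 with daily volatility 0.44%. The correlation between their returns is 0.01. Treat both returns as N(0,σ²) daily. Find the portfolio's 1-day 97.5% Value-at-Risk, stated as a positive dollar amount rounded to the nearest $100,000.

$37,000,000

σ_p² = 0.73²·2.579² + 0.27²·0.44² + 2·0.01·0.73·0.27·2.579·0.44 = 3.5630 (%²).
σ_p = √3.5630 = 1.888%.
At 97.5%, z = 1.960.
VaR = 1.960 × 1.888% = 3.700%; on $1,000,000,000 that is $37,000,000.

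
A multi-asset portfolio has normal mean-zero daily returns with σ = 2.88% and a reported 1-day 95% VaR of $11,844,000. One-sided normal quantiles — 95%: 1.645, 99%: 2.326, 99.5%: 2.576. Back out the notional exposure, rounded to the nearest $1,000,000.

VaR as a fraction of value: z·σ = 1.645 × 2.88% = 4.7376%.
Position = $11,844,000 / 0.047376 = $250,000,000.

$250,000,000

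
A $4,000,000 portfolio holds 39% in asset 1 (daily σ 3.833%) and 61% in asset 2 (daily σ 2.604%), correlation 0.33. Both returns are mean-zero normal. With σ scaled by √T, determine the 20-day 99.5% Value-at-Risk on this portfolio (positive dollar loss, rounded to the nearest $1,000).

$1,159,000

σ_p = √(0.39²·3.833² + 0.61²·2.604² + 2·0.33·0.39·0.61·3.833·2.604) = 2.515%.
σ_{20d} = 2.515% × √20 = 11.247%.
z(99.5%) = 2.576.
VaR = 2.576 × 11.247% = 28.972%; on $4,000,000 that is $1,158,880.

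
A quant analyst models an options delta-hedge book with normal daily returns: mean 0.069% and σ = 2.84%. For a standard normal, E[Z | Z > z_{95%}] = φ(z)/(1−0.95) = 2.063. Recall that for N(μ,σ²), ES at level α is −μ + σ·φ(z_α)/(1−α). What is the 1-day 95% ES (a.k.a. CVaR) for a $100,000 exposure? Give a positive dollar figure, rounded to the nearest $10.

ES = −(0.069%) + 2.84% × 2.063 = 5.790%.
On $100,000: 0.05790 × $100,000 = $5,790.

$5,790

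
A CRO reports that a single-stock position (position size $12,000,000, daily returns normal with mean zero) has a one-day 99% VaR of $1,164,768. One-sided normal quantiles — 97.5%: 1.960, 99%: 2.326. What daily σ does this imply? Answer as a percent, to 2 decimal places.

VaR as a fraction: $1,164,768 / $12,000,000 = 9.706%.
σ = VaR / z = 9.706% / 2.326 = 4.173%.

4.17%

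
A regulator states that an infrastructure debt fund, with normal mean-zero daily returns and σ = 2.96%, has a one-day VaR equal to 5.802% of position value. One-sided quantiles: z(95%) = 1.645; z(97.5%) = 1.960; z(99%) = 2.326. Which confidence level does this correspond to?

97.5%

Implied z = VaR/σ = 5.802 / 2.96 = 1.960.
This matches z(97.5%) = 1.960.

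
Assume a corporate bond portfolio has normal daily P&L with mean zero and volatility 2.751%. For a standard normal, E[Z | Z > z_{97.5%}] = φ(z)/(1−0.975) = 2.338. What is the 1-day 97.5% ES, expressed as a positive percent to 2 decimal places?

6.43%

ES = 2.751% × 2.338 = 6.432%.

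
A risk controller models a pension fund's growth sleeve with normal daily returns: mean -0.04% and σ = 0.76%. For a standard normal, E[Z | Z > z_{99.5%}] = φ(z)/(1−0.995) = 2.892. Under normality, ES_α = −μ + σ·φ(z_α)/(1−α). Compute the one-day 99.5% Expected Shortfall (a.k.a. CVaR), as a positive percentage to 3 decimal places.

2.238%

ES = −(-0.04%) + 0.76% × 2.892 = 2.238%.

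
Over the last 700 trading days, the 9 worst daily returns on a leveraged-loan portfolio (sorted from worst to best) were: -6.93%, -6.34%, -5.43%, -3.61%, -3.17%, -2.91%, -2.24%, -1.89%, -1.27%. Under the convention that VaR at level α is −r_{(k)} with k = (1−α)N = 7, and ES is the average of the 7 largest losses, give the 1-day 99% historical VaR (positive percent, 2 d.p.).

2.24%

k = 7; the 7th lowest return is -2.24%, so VaR = 2.24%.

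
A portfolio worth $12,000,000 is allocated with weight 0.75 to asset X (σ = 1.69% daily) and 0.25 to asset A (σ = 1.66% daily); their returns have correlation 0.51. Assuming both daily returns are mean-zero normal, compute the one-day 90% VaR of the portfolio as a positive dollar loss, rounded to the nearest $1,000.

$234,000

σ_p² = 0.75²·1.69² + 0.25²·1.66² + 2·0.51·0.75·0.25·1.69·1.66 = 2.3153 (%²).
σ_p = √2.3153 = 1.522%.
At 90%, z = 1.282.
VaR = 1.282 × 1.522% = 1.951%; on $12,000,000 that is $234,120.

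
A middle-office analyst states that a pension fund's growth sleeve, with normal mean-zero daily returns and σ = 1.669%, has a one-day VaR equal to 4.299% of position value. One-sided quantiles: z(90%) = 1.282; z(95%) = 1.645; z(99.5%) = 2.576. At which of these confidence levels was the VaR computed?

Implied z = VaR/σ = 4.299 / 1.669 = 2.576.
This matches z(99.5%) = 2.576.

99.5%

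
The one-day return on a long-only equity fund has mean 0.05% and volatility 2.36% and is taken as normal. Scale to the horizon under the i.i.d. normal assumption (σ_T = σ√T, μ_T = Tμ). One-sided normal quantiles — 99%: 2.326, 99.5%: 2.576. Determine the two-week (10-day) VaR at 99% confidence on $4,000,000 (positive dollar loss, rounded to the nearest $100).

$674,400

σ_{10d} = 2.36% × √10 = 7.463%; μ_{10d} = 10 × 0.05% = 0.500%.
VaR = −(0.500%) + 2.326 × 7.463% = 16.859%.
On $4,000,000: 0.16859 × $4,000,000 = $674,360.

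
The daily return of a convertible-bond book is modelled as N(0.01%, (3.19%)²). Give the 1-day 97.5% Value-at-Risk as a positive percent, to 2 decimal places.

6.24%

At 97.5% one-sided, z = 1.960.
VaR = −μ + z·σ = −(0.01%) + 1.960 × 3.19% = 6.242%.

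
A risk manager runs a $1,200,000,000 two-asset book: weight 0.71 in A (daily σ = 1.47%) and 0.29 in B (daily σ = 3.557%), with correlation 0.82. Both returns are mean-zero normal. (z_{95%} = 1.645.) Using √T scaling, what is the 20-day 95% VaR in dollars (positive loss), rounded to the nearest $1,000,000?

σ_p = √(0.71²·1.47² + 0.29²·3.557² + 2·0.82·0.71·0.29·1.47·3.557) = 1.980%.
σ_{20d} = 1.980% × √20 = 8.855%.
VaR = 1.645 × 8.855% = 14.566%; on $1,200,000,000 that is $174,792,000.

$175,000,000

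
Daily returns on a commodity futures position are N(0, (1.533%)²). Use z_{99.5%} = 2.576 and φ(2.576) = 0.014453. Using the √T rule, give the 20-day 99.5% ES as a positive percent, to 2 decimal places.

σ_{20d} = 1.533% × √20 = 6.856%.
ES multiplier = φ(z)/(1−α) = 0.014453/0.005 = 2.891.
ES = 6.856% × 2.891 = 19.821%.

19.82%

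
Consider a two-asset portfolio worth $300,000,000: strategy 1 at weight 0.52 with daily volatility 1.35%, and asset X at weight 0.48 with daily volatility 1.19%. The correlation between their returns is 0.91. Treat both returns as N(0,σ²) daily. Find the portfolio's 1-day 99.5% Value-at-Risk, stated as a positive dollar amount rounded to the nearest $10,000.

σ_p² = 0.52²·1.35² + 0.48²·1.19² + 2·0.91·0.52·0.48·1.35·1.19 = 1.5489 (%²).
σ_p = √1.5489 = 1.245%.
At 99.5%, z = 2.576.
VaR = 2.576 × 1.245% = 3.207%; on $300,000,000 that is $9,621,000.

$9,620,000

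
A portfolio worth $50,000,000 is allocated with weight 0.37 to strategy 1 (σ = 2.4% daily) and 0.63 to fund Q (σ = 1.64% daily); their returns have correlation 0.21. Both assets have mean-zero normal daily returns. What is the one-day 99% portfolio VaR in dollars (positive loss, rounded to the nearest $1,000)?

σ_p² = 0.37²·2.4² + 0.63²·1.64² + 2·0.21·0.37·0.63·2.4·1.64 = 2.2414 (%²).
σ_p = √2.2414 = 1.497%.
At 99%, z = 2.326.
VaR = 2.326 × 1.497% = 3.482%; on $50,000,000 that is $1,741,000.

$1,741,000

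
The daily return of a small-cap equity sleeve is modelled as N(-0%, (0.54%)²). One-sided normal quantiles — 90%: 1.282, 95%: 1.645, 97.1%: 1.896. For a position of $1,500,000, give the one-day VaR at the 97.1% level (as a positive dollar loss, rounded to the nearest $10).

$15,360

VaR = z·σ = 1.896 × 0.54% = 1.024%.
On $1,500,000: 0.01024 × $1,500,000 = $15,360.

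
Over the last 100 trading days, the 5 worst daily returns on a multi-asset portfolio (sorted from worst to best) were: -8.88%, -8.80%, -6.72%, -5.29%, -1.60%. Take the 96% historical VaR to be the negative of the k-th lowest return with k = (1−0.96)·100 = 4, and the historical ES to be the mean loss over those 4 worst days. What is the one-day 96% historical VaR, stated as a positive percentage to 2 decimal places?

5.29%

k = 4; the 4th lowest return is -5.29%, so VaR = 5.29%.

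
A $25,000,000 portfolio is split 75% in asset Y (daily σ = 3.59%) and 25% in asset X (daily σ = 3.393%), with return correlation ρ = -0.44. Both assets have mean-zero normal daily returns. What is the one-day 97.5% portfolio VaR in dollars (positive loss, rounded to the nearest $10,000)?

σ_p² = 0.75²·3.59² + 0.25²·3.393² + 2·-0.44·0.75·0.25·3.59·3.393 = 5.9592 (%²).
σ_p = √5.9592 = 2.441%.
At 97.5%, z = 1.960.
VaR = 1.960 × 2.441% = 4.784%; on $25,000,000 that is $1,196,000.

$1,200,000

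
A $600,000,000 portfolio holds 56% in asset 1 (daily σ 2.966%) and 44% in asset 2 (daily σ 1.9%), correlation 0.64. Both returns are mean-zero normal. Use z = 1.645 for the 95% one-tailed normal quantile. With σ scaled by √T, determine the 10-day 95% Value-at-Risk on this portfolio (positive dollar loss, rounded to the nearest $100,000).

$71,400,000

σ_p = √(0.56²·2.966² + 0.44²·1.9² + 2·0.64·0.56·0.44·2.966·1.9) = 2.288%.
σ_{10d} = 2.288% × √10 = 7.235%.
VaR = 1.645 × 7.235% = 11.902%; on $600,000,000 that is $71,412,000.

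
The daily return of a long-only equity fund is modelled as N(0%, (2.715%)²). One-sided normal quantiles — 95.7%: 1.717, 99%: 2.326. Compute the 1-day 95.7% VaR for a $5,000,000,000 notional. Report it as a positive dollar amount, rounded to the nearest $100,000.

VaR = z·σ = 1.717 × 2.715% = 4.662%.
On $5,000,000,000: 0.04662 × $5,000,000,000 = $233,100,000.

$233,100,000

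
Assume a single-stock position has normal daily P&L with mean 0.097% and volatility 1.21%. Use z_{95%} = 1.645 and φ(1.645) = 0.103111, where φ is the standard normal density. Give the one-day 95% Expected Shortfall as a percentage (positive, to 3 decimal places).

Tail multiplier: φ(z)/(1−α) = 0.103111 / 0.05 = 2.062.
ES = −(0.097%) + 1.21% × 2.062 = 2.398%.

2.398%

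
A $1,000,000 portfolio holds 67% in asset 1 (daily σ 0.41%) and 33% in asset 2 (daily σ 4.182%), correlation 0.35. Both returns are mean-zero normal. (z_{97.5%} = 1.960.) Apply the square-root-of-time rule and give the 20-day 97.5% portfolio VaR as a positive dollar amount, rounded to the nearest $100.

$131,300

σ_p = √(0.67²·0.41² + 0.33²·4.182² + 2·0.35·0.67·0.33·0.41·4.182) = 1.498%.
σ_{20d} = 1.498% × √20 = 6.699%.
VaR = 1.960 × 6.699% = 13.130%; on $1,000,000 that is $131,300.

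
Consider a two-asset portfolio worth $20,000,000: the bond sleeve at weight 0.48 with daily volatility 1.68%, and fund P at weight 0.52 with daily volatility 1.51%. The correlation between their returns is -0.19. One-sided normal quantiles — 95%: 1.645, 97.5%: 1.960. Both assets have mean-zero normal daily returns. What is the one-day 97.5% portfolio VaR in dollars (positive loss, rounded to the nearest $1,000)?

$397,000

σ_p² = 0.48²·1.68² + 0.52²·1.51² + 2·-0.19·0.48·0.52·1.68·1.51 = 1.0262 (%²).
σ_p = √1.0262 = 1.013%.
VaR = 1.960 × 1.013% = 1.985%; on $20,000,000 that is $397,000.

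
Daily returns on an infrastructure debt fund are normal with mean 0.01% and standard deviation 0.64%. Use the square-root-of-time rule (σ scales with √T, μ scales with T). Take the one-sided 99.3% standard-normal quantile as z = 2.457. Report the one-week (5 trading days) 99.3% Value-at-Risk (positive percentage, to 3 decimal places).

σ_{5d} = 0.64% × √5 = 1.431%; μ_{5d} = 5 × 0.01% = 0.050%.
VaR = −(0.050%) + 2.457 × 1.431% = 3.466%.

3.466%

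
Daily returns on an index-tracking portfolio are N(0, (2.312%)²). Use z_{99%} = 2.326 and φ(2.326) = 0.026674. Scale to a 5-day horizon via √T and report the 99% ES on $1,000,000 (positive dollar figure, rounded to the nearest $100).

σ_{5d} = 2.312% × √5 = 5.170%.
ES multiplier = φ(z)/(1−α) = 0.026674/0.01 = 2.667.
ES = 5.170% × 2.667 = 13.788%; on $1,000,000: $137,880.

$137,900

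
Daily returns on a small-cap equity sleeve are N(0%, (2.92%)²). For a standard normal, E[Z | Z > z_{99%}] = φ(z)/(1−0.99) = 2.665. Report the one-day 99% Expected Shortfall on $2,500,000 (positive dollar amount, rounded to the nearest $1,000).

$195,000

ES = 2.92% × 2.665 = 7.782%.
On $2,500,000: 0.07782 × $2,500,000 = $194,550.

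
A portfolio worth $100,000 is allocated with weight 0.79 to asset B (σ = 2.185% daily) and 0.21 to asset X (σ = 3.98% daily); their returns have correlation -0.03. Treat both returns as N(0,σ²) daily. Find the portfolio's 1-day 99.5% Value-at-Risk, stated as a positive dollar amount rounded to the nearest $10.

σ_p² = 0.79²·2.185² + 0.21²·3.98² + 2·-0.03·0.79·0.21·2.185·3.98 = 3.5916 (%²).
σ_p = √3.5916 = 1.895%.
At 99.5%, z = 2.576.
VaR = 2.576 × 1.895% = 4.882%; on $100,000 that is $4,882.

$4,880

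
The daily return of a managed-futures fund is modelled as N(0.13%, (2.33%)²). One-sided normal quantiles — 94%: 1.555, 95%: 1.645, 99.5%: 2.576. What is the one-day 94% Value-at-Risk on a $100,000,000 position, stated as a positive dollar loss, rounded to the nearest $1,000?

$3,493,000

VaR = −μ + z·σ = −(0.13%) + 1.555 × 2.33% = 3.493%.
On $100,000,000: 0.03493 × $100,000,000 = $3,493,000.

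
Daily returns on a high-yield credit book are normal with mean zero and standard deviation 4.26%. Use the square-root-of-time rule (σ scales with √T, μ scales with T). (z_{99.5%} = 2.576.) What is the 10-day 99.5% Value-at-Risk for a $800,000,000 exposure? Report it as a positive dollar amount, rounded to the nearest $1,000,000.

σ_{10d} = 4.26% × √10 = 13.471%.
VaR = 2.576 × 13.471% = 34.701%.
On $800,000,000: 0.34701 × $800,000,000 = $277,608,000.

$278,000,000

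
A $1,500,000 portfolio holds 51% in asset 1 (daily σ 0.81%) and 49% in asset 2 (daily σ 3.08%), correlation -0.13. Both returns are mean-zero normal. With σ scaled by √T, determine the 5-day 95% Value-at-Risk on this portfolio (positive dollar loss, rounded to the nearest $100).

σ_p = √(0.51²·0.81² + 0.49²·3.08² + 2·-0.13·0.51·0.49·0.81·3.08) = 1.512%.
σ_{5d} = 1.512% × √5 = 3.381%.
z(95%) = 1.645.
VaR = 1.645 × 3.381% = 5.562%; on $1,500,000 that is $83,430.

$83,400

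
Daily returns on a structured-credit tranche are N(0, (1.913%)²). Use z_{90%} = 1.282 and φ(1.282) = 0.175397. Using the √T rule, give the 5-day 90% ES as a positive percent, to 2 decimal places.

σ_{5d} = 1.913% × √5 = 4.278%.
ES multiplier = φ(z)/(1−α) = 0.175397/0.1 = 1.754.
ES = 4.278% × 1.754 = 7.504%.

7.50%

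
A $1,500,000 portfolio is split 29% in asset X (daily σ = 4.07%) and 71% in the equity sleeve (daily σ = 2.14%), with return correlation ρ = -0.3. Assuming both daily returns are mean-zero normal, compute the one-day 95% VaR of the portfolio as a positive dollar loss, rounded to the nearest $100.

σ_p² = 0.29²·4.07² + 0.71²·2.14² + 2·-0.3·0.29·0.71·4.07·2.14 = 2.6257 (%²).
σ_p = √2.6257 = 1.620%.
At 95%, z = 1.645.
VaR = 1.645 × 1.620% = 2.665%; on $1,500,000 that is $39,975.

$40,000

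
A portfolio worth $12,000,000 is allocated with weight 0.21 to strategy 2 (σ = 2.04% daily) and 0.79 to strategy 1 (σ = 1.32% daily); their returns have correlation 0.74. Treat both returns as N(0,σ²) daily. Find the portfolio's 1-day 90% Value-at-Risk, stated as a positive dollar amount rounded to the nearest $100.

$213,800

σ_p² = 0.21²·2.04² + 0.79²·1.32² + 2·0.74·0.21·0.79·2.04·1.32 = 1.9321 (%²).
σ_p = √1.9321 = 1.390%.
At 90%, z = 1.282.
VaR = 1.282 × 1.390% = 1.782%; on $12,000,000 that is $213,840.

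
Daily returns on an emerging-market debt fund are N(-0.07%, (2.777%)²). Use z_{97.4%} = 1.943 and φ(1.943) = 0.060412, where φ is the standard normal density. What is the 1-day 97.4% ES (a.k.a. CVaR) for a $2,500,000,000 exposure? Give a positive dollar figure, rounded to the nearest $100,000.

Tail multiplier: φ(z)/(1−α) = 0.060412 / 0.026 = 2.324.
ES = −(-0.07%) + 2.777% × 2.324 = 6.524%.
On $2,500,000,000: 0.06524 × $2,500,000,000 = $163,100,000.

$163,100,000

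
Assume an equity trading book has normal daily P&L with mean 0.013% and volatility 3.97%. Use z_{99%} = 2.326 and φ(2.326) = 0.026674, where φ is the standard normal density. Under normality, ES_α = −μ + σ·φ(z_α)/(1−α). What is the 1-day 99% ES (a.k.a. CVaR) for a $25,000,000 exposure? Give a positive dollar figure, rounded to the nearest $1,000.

Tail multiplier: φ(z)/(1−α) = 0.026674 / 0.01 = 2.667.
ES = −(0.013%) + 3.97% × 2.667 = 10.575%.
On $25,000,000: 0.10575 × $25,000,000 = $2,643,750.

$2,644,000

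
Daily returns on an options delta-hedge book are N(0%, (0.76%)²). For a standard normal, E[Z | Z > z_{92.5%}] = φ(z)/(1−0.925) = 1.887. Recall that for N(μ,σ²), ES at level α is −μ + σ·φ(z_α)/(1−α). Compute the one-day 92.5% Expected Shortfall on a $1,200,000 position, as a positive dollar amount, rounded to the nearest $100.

ES = 0.76% × 1.887 = 1.434%.
On $1,200,000: 0.01434 × $1,200,000 = $17,208.

$17,200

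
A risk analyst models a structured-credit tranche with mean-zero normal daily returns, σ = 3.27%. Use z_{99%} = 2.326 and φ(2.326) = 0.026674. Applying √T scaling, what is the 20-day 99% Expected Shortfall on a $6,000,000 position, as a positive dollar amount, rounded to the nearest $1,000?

σ_{20d} = 3.27% × √20 = 14.624%.
ES multiplier = φ(z)/(1−α) = 0.026674/0.01 = 2.667.
ES = 14.624% × 2.667 = 39.002%; on $6,000,000: $2,340,120.

$2,340,000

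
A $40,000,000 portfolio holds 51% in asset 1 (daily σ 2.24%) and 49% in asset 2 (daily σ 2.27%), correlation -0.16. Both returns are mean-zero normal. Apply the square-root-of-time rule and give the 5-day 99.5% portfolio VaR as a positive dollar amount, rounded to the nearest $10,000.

σ_p = √(0.51²·2.24² + 0.49²·2.27² + 2·-0.16·0.51·0.49·2.24·2.27) = 1.461%.
σ_{5d} = 1.461% × √5 = 3.267%.
z(99.5%) = 2.576.
VaR = 2.576 × 3.267% = 8.416%; on $40,000,000 that is $3,366,400.

$3,370,000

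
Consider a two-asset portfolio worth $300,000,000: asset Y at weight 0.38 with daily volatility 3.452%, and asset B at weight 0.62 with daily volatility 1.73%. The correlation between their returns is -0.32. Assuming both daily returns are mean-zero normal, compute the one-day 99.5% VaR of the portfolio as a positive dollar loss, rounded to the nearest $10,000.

σ_p² = 0.38²·3.452² + 0.62²·1.73² + 2·-0.32·0.38·0.62·3.452·1.73 = 1.9707 (%²).
σ_p = √1.9707 = 1.404%.
At 99.5%, z = 2.576.
VaR = 2.576 × 1.404% = 3.617%; on $300,000,000 that is $10,851,000.

$10,850,000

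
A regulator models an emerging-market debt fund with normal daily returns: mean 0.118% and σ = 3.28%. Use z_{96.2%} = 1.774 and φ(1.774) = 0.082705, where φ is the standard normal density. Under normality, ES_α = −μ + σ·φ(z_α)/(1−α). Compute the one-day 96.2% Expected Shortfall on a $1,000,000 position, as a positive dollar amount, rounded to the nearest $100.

Tail multiplier: φ(z)/(1−α) = 0.082705 / 0.038 = 2.176.
ES = −(0.118%) + 3.28% × 2.176 = 7.019%.
On $1,000,000: 0.07019 × $1,000,000 = $70,190.

$70,200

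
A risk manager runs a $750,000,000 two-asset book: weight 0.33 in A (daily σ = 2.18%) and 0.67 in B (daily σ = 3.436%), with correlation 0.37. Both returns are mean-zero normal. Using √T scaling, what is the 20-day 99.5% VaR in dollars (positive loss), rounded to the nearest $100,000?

$229,300,000

σ_p = √(0.33²·2.18² + 0.67²·3.436² + 2·0.37·0.33·0.67·2.18·3.436) = 2.654%.
σ_{20d} = 2.654% × √20 = 11.869%.
z(99.5%) = 2.576.
VaR = 2.576 × 11.869% = 30.575%; on $750,000,000 that is $229,312,500.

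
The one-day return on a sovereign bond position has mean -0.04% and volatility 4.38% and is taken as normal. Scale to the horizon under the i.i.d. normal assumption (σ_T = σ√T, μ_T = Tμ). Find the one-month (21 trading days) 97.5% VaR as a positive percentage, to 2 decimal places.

At 97.5%, z = 1.960.
σ_{21d} = 4.38% × √21 = 20.072%; μ_{21d} = 21 × -0.04% = -0.840%.
VaR = −(-0.840%) + 1.960 × 20.072% = 40.181%.

40.18%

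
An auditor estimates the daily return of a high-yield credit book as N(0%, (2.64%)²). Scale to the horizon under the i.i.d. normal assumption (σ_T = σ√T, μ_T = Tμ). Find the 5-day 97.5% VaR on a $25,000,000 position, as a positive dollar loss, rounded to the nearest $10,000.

At 97.5%, z = 1.960.
σ_{5d} = 2.64% × √5 = 5.903%.
VaR = 1.960 × 5.903% = 11.570%.
On $25,000,000: 0.11570 × $25,000,000 = $2,892,500.

$2,890,000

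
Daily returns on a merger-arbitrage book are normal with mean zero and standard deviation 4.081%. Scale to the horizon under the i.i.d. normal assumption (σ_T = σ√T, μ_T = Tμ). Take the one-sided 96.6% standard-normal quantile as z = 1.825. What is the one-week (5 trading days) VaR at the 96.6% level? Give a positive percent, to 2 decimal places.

16.65%

σ_{5d} = 4.081% × √5 = 9.125%.
VaR = 1.825 × 9.125% = 16.653%.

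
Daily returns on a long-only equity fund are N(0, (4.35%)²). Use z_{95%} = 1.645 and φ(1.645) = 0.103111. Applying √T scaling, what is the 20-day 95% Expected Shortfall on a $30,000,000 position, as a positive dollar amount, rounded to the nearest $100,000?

σ_{20d} = 4.35% × √20 = 19.454%.
ES multiplier = φ(z)/(1−α) = 0.103111/0.05 = 2.062.
ES = 19.454% × 2.062 = 40.114%; on $30,000,000: $12,034,200.

$12,000,000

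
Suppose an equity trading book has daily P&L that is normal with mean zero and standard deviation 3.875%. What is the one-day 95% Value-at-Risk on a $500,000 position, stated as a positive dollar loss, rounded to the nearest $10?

$31,870

At 95% one-sided, z = 1.645.
VaR = z·σ = 1.645 × 3.875% = 6.374%.
On $500,000: 0.06374 × $500,000 = $31,870.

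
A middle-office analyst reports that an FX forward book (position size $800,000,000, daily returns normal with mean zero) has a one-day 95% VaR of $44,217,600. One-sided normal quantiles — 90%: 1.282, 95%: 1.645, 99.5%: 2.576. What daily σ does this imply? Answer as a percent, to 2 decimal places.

3.36%

VaR as a fraction: $44,217,600 / $800,000,000 = 5.527%.
σ = VaR / z = 5.527% / 1.645 = 3.360%.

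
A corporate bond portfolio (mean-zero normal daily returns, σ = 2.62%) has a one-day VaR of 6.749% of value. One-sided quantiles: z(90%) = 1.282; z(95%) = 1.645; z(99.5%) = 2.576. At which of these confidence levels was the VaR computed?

Implied z = VaR/σ = 6.749 / 2.62 = 2.576.
This matches z(99.5%) = 2.576.

99.5%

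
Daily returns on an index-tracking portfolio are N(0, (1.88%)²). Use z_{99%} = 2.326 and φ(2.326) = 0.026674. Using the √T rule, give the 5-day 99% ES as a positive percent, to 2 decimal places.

11.21%

σ_{5d} = 1.88% × √5 = 4.204%.
ES multiplier = φ(z)/(1−α) = 0.026674/0.01 = 2.667.
ES = 4.204% × 2.667 = 11.212%.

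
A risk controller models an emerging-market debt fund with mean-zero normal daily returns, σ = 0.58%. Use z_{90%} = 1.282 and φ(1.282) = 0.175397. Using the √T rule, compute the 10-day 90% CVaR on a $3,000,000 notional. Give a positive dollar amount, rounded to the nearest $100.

σ_{10d} = 0.58% × √10 = 1.834%.
ES multiplier = φ(z)/(1−α) = 0.175397/0.1 = 1.754.
ES = 1.834% × 1.754 = 3.217%; on $3,000,000: $96,510.

$96,500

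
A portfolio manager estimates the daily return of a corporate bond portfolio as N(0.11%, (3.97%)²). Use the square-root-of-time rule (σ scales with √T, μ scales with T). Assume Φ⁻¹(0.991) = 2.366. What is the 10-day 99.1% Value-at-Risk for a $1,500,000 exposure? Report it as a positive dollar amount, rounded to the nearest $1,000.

$429,000

σ_{10d} = 3.97% × √10 = 12.554%; μ_{10d} = 10 × 0.11% = 1.100%.
VaR = −(1.100%) + 2.366 × 12.554% = 28.603%.
On $1,500,000: 0.28603 × $1,500,000 = $429,045.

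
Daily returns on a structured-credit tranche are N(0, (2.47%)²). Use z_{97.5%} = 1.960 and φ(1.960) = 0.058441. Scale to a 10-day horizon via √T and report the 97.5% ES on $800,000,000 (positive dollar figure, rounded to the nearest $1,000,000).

σ_{10d} = 2.47% × √10 = 7.811%.
ES multiplier = φ(z)/(1−α) = 0.058441/0.025 = 2.338.
ES = 7.811% × 2.338 = 18.262%; on $800,000,000: $146,096,000.

$146,000,000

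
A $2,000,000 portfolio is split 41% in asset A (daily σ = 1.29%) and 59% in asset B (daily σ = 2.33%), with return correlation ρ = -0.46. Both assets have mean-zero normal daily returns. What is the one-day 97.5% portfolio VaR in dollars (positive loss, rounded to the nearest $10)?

$48,020

σ_p² = 0.41²·1.29² + 0.59²·2.33² + 2·-0.46·0.41·0.59·1.29·2.33 = 1.5006 (%²).
σ_p = √1.5006 = 1.225%.
At 97.5%, z = 1.960.
VaR = 1.960 × 1.225% = 2.401%; on $2,000,000 that is $48,020.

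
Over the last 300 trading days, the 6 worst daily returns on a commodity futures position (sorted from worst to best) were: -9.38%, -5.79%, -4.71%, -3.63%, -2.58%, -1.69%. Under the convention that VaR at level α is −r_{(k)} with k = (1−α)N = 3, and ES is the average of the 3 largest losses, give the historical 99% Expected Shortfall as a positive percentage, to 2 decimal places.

The 3 worst returns sum to -19.88%.
ES = −(-19.88%) / 3 = 6.6266…% ≈ 6.63%.

6.63%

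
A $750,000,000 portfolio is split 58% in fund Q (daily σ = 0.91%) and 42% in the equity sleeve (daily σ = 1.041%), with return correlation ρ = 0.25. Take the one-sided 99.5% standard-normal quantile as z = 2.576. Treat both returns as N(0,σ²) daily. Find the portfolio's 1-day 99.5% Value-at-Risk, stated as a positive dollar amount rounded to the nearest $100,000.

$14,800,000

σ_p² = 0.58²·0.91² + 0.42²·1.041² + 2·0.25·0.58·0.42·0.91·1.041 = 0.5851 (%²).
σ_p = √0.5851 = 0.765%.
VaR = 2.576 × 0.765% = 1.971%; on $750,000,000 that is $14,782,500.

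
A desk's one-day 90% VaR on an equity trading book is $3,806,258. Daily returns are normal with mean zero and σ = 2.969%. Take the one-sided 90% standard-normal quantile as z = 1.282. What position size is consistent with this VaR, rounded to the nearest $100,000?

$100,000,000

VaR as a fraction of value: z·σ = 1.282 × 2.969% = 3.80626%.
Position = $3,806,258 / 0.0380626 = $100,000,000.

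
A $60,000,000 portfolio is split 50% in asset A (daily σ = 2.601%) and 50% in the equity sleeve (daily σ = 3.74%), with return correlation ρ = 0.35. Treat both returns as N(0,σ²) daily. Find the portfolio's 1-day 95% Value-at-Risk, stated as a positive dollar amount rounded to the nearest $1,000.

$2,591,000

σ_p² = 0.5²·2.601² + 0.5²·3.74² + 2·0.35·0.5·0.5·2.601·3.74 = 6.8906 (%²).
σ_p = √6.8906 = 2.625%.
At 95%, z = 1.645.
VaR = 1.645 × 2.625% = 4.318%; on $60,000,000 that is $2,590,800.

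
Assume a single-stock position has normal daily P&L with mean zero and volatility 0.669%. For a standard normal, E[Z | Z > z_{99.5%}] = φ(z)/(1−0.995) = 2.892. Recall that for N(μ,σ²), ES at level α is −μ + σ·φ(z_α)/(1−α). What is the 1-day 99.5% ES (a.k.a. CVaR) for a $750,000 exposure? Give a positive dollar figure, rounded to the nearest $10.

ES = 0.669% × 2.892 = 1.935%.
On $750,000: 0.01935 × $750,000 = $14,512.

$14,510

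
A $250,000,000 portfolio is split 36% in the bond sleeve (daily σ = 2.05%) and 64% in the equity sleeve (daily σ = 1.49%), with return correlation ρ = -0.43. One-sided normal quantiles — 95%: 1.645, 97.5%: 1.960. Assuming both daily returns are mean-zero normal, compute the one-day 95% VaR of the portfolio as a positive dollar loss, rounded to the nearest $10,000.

$3,790,000

σ_p² = 0.36²·2.05² + 0.64²·1.49² + 2·-0.43·0.36·0.64·2.05·1.49 = 0.8488 (%²).
σ_p = √0.8488 = 0.921%.
VaR = 1.645 × 0.921% = 1.515%; on $250,000,000 that is $3,787,500.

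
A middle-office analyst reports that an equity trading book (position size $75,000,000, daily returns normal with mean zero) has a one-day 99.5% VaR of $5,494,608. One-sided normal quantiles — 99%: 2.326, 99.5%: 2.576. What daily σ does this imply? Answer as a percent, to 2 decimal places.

2.84%

VaR as a fraction: $5,494,608 / $75,000,000 = 7.326%.
σ = VaR / z = 7.326% / 2.576 = 2.844%.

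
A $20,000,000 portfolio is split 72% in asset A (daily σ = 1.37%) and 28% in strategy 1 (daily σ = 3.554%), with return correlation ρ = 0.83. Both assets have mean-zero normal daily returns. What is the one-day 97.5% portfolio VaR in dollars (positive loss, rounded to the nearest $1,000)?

σ_p² = 0.72²·1.37² + 0.28²·3.554² + 2·0.83·0.72·0.28·1.37·3.554 = 3.5927 (%²).
σ_p = √3.5927 = 1.895%.
At 97.5%, z = 1.960.
VaR = 1.960 × 1.895% = 3.714%; on $20,000,000 that is $742,800.

$743,000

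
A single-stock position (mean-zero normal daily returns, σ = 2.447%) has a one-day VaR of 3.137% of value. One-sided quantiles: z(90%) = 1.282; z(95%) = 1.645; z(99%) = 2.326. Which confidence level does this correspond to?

Implied z = VaR/σ = 3.137 / 2.447 = 1.282.
This matches z(90%) = 1.282.

90%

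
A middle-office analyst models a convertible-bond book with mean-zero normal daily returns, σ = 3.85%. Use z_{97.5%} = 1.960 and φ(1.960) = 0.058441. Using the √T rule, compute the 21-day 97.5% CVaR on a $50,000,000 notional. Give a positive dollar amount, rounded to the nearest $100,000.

$20,600,000

σ_{21d} = 3.85% × √21 = 17.643%.
ES multiplier = φ(z)/(1−α) = 0.058441/0.025 = 2.338.
ES = 17.643% × 2.338 = 41.249%; on $50,000,000: $20,624,500.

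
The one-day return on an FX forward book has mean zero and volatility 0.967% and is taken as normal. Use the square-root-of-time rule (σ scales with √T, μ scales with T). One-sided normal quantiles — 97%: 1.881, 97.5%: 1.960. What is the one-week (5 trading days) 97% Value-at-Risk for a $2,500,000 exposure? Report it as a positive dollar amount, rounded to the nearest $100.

$101,700

σ_{5d} = 0.967% × √5 = 2.162%.
VaR = 1.881 × 2.162% = 4.067%.
On $2,500,000: 0.04067 × $2,500,000 = $101,675.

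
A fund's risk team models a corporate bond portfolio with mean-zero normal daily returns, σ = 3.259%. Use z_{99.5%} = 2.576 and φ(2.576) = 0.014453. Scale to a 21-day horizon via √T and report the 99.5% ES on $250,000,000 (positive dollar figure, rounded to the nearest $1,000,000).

$108,000,000

σ_{21d} = 3.259% × √21 = 14.935%.
ES multiplier = φ(z)/(1−α) = 0.014453/0.005 = 2.891.
ES = 14.935% × 2.891 = 43.177%; on $250,000,000: $107,942,500.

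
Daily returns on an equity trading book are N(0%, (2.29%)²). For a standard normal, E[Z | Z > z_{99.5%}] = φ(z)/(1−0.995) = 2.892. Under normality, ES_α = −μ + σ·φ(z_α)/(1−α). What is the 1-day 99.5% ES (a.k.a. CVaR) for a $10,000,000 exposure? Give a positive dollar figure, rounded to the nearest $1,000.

ES = 2.29% × 2.892 = 6.623%.
On $10,000,000: 0.06623 × $10,000,000 = $662,300.

$662,000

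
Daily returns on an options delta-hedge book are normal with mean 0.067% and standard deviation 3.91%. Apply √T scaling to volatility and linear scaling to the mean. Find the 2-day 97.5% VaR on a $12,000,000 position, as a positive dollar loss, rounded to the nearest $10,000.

At 97.5%, z = 1.960.
σ_{2d} = 3.91% × √2 = 5.530%; μ_{2d} = 2 × 0.067% = 0.134%.
VaR = −(0.134%) + 1.960 × 5.530% = 10.705%.
On $12,000,000: 0.10705 × $12,000,000 = $1,284,600.

$1,280,000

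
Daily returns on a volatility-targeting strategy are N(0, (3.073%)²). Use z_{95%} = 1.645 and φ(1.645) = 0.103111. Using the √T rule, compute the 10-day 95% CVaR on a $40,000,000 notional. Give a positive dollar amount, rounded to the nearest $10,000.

$8,020,000

σ_{10d} = 3.073% × √10 = 9.718%.
ES multiplier = φ(z)/(1−α) = 0.103111/0.05 = 2.062.
ES = 9.718% × 2.062 = 20.039%; on $40,000,000: $8,015,600.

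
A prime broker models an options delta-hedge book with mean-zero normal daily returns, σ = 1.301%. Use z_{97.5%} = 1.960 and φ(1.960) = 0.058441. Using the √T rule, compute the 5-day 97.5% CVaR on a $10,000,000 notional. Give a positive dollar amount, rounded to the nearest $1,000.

$680,000

σ_{5d} = 1.301% × √5 = 2.909%.
ES multiplier = φ(z)/(1−α) = 0.058441/0.025 = 2.338.
ES = 2.909% × 2.338 = 6.801%; on $10,000,000: $680,100.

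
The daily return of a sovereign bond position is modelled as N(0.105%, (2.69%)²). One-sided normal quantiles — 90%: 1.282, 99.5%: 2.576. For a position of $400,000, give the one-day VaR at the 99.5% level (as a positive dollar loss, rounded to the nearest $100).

VaR = −μ + z·σ = −(0.105%) + 2.576 × 2.69% = 6.824%.
On $400,000: 0.06824 × $400,000 = $27,296.

$27,300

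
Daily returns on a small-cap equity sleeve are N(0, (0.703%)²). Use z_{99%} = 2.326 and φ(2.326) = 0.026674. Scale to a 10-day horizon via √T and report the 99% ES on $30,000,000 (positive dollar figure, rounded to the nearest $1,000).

σ_{10d} = 0.703% × √10 = 2.223%.
ES multiplier = φ(z)/(1−α) = 0.026674/0.01 = 2.667.
ES = 2.223% × 2.667 = 5.929%; on $30,000,000: $1,778,700.

$1,779,000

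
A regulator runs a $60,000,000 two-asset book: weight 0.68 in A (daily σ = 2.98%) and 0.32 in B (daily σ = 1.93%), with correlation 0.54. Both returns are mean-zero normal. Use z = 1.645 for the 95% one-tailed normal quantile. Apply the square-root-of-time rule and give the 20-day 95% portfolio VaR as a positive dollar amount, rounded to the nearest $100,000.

$10,700,000

σ_p = √(0.68²·2.98² + 0.32²·1.93² + 2·0.54·0.68·0.32·2.98·1.93) = 2.416%.
σ_{20d} = 2.416% × √20 = 10.805%.
VaR = 1.645 × 10.805% = 17.774%; on $60,000,000 that is $10,664,400.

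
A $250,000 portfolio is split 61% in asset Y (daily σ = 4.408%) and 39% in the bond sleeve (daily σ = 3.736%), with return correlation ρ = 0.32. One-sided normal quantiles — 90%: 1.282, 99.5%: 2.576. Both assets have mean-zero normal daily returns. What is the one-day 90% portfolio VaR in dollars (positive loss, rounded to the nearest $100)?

σ_p² = 0.61²·4.408² + 0.39²·3.736² + 2·0.32·0.61·0.39·4.408·3.736 = 11.8604 (%²).
σ_p = √11.8604 = 3.444%.
VaR = 1.282 × 3.444% = 4.415%; on $250,000 that is $11,038.

$11,000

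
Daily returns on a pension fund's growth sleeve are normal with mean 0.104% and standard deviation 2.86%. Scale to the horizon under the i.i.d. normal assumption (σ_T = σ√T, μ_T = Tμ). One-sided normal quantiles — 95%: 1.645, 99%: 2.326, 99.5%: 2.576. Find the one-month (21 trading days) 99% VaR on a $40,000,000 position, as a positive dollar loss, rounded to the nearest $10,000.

σ_{21d} = 2.86% × √21 = 13.106%; μ_{21d} = 21 × 0.104% = 2.184%.
VaR = −(2.184%) + 2.326 × 13.106% = 28.301%.
On $40,000,000: 0.28301 × $40,000,000 = $11,320,400.

$11,320,000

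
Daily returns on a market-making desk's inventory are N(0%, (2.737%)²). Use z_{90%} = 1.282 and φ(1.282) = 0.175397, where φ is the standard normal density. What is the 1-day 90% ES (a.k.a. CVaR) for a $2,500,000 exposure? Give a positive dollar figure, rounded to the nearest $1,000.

$120,000

Tail multiplier: φ(z)/(1−α) = 0.175397 / 0.1 = 1.754.
ES = 2.737% × 1.754 = 4.801%.
On $2,500,000: 0.04801 × $2,500,000 = $120,025.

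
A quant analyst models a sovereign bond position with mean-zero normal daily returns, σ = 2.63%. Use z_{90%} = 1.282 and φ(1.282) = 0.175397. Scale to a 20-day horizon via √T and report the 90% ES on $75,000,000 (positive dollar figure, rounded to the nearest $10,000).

σ_{20d} = 2.63% × √20 = 11.762%.
ES multiplier = φ(z)/(1−α) = 0.175397/0.1 = 1.754.
ES = 11.762% × 1.754 = 20.631%; on $75,000,000: $15,473,250.

$15,470,000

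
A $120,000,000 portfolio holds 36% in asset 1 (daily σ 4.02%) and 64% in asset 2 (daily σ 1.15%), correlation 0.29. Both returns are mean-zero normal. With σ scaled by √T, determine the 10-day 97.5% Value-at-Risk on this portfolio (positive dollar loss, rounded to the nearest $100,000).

$13,400,000

σ_p = √(0.36²·4.02² + 0.64²·1.15² + 2·0.29·0.36·0.64·4.02·1.15) = 1.804%.
σ_{10d} = 1.804% × √10 = 5.705%.
z(97.5%) = 1.960.
VaR = 1.960 × 5.705% = 11.182%; on $120,000,000 that is $13,418,400.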